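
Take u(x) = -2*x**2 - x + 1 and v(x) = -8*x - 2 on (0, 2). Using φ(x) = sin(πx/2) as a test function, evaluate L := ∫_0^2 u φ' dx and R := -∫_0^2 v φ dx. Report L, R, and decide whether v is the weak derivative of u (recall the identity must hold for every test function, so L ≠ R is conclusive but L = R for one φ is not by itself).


LHS = 20/π, RHS = 40/π. No, v is not the weak derivative of u.

u(x) = -2*x**2 - x + 1, classical derivative u'(x) = -4*x - 1.
φ(x) = sin(πx/2), so φ'(x) = π*cos(π*x/2)/2.
Note φ(0) = φ(2) = 0, so the boundary term u·φ vanishes.
LHS = ∫_0^2 u(x) φ'(x) dx = ∫_0^2 (-π*x^2*cos(π*x/2) - π*x*cos(π*x/2)/2 + π*cos(π*x/2)/2) dx. Term by term:
  ∫_0^2 π*cos(π*x/2)/2 dx = 0;  ∫_0^2 -π*x^2*cos(π*x/2) dx = 16/π;  ∫_0^2 -π*x*cos(π*x/2)/2 dx = 4/π.
Sum: 0 + 16/π + 4/π = 20/π.
So LHS = 20/π.
∫_0^2 v(x) φ(x) dx = ∫_0^2 (-8*x*sin(π*x/2) - 2*sin(π*x/2)) dx. Term by term:
  ∫_0^2 -2*sin(π*x/2) dx = -8/π;  ∫_0^2 -8*x*sin(π*x/2) dx = -32/π.
Sum: -8/π − 32/π = -40/π.
So RHS = -∫_0^2 v(x) φ(x) dx = 40/π.
LHS − RHS = -20/π ≠ 0, so the identity fails.
(For a valid weak derivative the identity must hold for EVERY test function, in particular this one. The failure shows v is NOT the weak derivative of u.)
Correct weak derivative would be u'(x) = -4*x - 1.


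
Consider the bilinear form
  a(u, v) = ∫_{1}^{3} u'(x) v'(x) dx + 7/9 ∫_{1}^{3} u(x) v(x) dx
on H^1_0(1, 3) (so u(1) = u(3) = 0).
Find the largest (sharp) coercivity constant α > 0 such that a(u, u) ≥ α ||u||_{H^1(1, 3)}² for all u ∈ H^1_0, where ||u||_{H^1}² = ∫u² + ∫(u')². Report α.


α = (28/9 + π^2)/(4 + π^2)

Coercivity of a(·,·) on H^1_0(1, 3) means a(u, u) ≥ α ||u||_{H^1}² for every u ∈ H^1_0.
The interval has length L = 2, and Poincaré/coercivity depend only on L. Here a(u, u) = ∫(u')² + (7/9)·∫u².
Here 0 < c = 7/9 < 1. The condition a(u,u) ≥ α||u||_{H^1}² reads (1−α)∫(u')² ≥ (α−c)∫u². Any admissible α is ≤ 1 (rapidly oscillating u have ∫u²/∫(u')² → 0), and α = 1 would force 0 ≥ (1−c)∫u², impossible since c < 1; so 1−α > 0. By the sharp Poincaré inequality on H^1_0 of an interval of length L, ∫(u')² ≥ (π/L)²∫u² with equality for the first sine mode sin(π(x−x₀)/L) (x₀ the left endpoint), so the inequality holds for all u iff (1−α)(π/L)² ≥ α − c, i.e. α ≤ ((π/L)² + c)/((π/L)² + 1) = (1 + c(L/π)²)/(1 + (L/π)²). With (π/L)² = π^2/4 and c = 7/9, the largest admissible constant is α = ((π/L)² + c)/((π/L)² + 1).
Simplifying, α = (28/9 + π^2)/(4 + π^2).


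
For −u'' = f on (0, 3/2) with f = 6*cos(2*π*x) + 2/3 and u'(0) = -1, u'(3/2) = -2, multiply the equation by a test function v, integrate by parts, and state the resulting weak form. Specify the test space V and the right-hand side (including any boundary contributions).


V = H^1(0, 3/2) (v unrestricted at boundary; u is determined up to an additive constant); weak form: ∫_0^3/2 u'v' dx = ∫_0^3/2 (6*cos(2*π*x) + 2/3) v dx − 2·v(3/2) + v(0) for all v ∈ V.

Multiply both sides by a test function v and integrate from 0 to 3/2:
  ∫_0^3/2 −u''(x) v(x) dx = ∫_0^3/2 f(x) v(x) dx.
Integrate the LHS by parts once:
  ∫_0^3/2 −u'' v dx = −[u'(x) v(x)]_0^3/2 + ∫_0^3/2 u'(x) v'(x) dx.
Thus ∫_0^3/2 u'(x) v'(x) dx = ∫_0^3/2 f(x) v(x) dx + [u'(x) v(x)]_0^3/2.
Choose V so that boundary terms are either known or forced to vanish.
u has inhomogeneous Neumann u'(0) = -1, u'(3/2) = -2. [u' v]_0^3/2 = (-2)·v(3/2) − (-1)·v(0) = − 2·v(3/2) + v(0). Take V = H^1(0, 3/2); boundary term becomes part of RHS.
Weak formulation: find u (satisfying any essential BC) such that ∫_0^3/2 u'(x) v'(x) dx = ∫_0^3/2 f v dx − 2·v(3/2) + v(0) for all v ∈ V (Neumann data are natural BCs: they enter the RHS as boundary terms).
Substituting f(x) = 6*cos(2*π*x) + 2/3, the right-hand side is ∫_0^3/2 (6*cos(2*π*x) + 2/3) v dx − 2·v(3/2) + v(0).
Compatibility check (pure Neumann): taking v ≡ 1 ∈ V gives 0 = ∫_0^3/2 f dx + (-2) − (-1), i.e. ∫_0^3/2 f dx must equal u'(0) − u'(3/2) = 1. Indeed ∫_0^3/2 (6*cos(2*π*x) + 2/3) dx = 1, so the data are compatible. The solution is then unique only up to an additive constant (fix it e.g. by requiring ∫_0^3/2 u dx = 0).


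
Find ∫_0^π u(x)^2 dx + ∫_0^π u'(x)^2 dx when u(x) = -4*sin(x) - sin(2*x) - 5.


||u||_{H^1(0,π)}^2 = 80 + 87*π/2

u'(x) = -4*cos(x) - 2*cos(2*x).
Expand u² and (u')² and integrate term by term on (0, π), using: for integers n ≥ 1, ∫_0^π sin²(nx) dx = ∫_0^π cos²(nx) dx = π/2; for n ≠ n', ∫_0^π sin(nx)sin(n'x) dx = ∫_0^π cos(nx)cos(n'x) dx = 0; and by product-to-sum, ∫_0^π sin(nx)cos(n'x) dx = ½∫_0^π [sin((n+n')x) + sin((n−n')x)] dx, which is 0 when n+n' is even and 2n/(n²−n'²) when n+n' is odd (it need not vanish on (0, π)). For the constant mode: ∫_0^π 1 dx = π, ∫_0^π cos(nx) dx = 0, ∫_0^π sin(nx) dx = (1−(−1)^n)/n.
  u² squared terms: (-5)²·∫1 dx = 25·π = 25*π;  (-1)²·∫sin(2x)² dx = 1·π/2 = π/2;  (-4)²·∫sin(x)² dx = 16·π/2 = 8*π.
  u² cross terms: 2·(-5)·(-1)·∫1·sin(2x) dx = 10·(0) = 0;  2·(-5)·(-4)·∫1·sin(x) dx = 40·(2) = 80;  2·(-1)·(-4)·∫sin(2x)·sin(x) dx = 8·(0) = 0.
  So ∫_0^π u² dx = 25*π + π/2 + 8*π + 0 + 80 + 0 = 80 + 67*π/2.
  (u')² squared terms: (-4)²·∫cos(x)² dx = 16·π/2 = 8*π;  (-2)²·∫cos(2x)² dx = 4·π/2 = 2*π.
  (u')² cross terms: 2·(-4)·(-2)·∫cos(x)·cos(2x) dx = 16·(0) = 0.
  So ∫_0^π (u')² dx = 8*π + 2*π + 0 = 10*π.
||u||_{H^1}^2 = (80 + 67*π/2) + (10*π) = 80 + 87*π/2.


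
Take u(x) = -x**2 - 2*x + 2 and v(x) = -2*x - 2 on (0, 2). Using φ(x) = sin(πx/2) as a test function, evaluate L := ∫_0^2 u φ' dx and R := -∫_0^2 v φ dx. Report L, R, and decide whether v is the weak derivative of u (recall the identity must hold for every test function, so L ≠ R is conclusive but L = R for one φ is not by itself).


LHS = 16/π, RHS = 16/π. Yes, v = u' weakly.

u(x) = -x**2 - 2*x + 2, classical derivative u'(x) = -2*x - 2.
φ(x) = sin(πx/2), so φ'(x) = π*cos(π*x/2)/2.
Note φ(0) = φ(2) = 0, so the boundary term u·φ vanishes.
LHS = ∫_0^2 u(x) φ'(x) dx = ∫_0^2 (-π*x^2*cos(π*x/2)/2 - π*x*cos(π*x/2) + π*cos(π*x/2)) dx. Term by term:
  ∫_0^2 π*cos(π*x/2) dx = 0;  ∫_0^2 -π*x*cos(π*x/2) dx = 8/π;  ∫_0^2 -π*x^2*cos(π*x/2)/2 dx = 8/π.
Sum: 0 + 8/π + 8/π = 16/π.
So LHS = 16/π.
∫_0^2 v(x) φ(x) dx = ∫_0^2 (-2*x*sin(π*x/2) - 2*sin(π*x/2)) dx. Term by term:
  ∫_0^2 -2*sin(π*x/2) dx = -8/π;  ∫_0^2 -2*x*sin(π*x/2) dx = -8/π.
Sum: -8/π − 8/π = -16/π.
So RHS = -∫_0^2 v(x) φ(x) dx = 16/π.
LHS = RHS, so the identity holds for this test φ.
Moreover u is smooth here and v(x) = u'(x) = -2*x - 2 pointwise, so the identity holds for every test function. Hence v is the weak derivative of u.


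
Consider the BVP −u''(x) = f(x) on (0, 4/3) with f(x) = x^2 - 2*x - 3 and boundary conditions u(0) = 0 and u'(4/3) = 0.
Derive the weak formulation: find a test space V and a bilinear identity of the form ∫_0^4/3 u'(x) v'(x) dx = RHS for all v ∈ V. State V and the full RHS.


V = {v ∈ H^1(0, 4/3) : v(0) = 0} (test functions vanish at x = 0 where u is specified); weak form: ∫_0^4/3 u'v' dx = ∫_0^4/3 (x^2 - 2*x - 3) v dx for all v ∈ V.

Multiply both sides by a test function v and integrate from 0 to 4/3:
  ∫_0^4/3 −u''(x) v(x) dx = ∫_0^4/3 f(x) v(x) dx.
Integrate the LHS by parts once:
  ∫_0^4/3 −u'' v dx = −[u'(x) v(x)]_0^4/3 + ∫_0^4/3 u'(x) v'(x) dx.
Thus ∫_0^4/3 u'(x) v'(x) dx = ∫_0^4/3 f(x) v(x) dx + [u'(x) v(x)]_0^4/3.
Choose V so that boundary terms are either known or forced to vanish.
Mixed BC: u(0) = 0 (Dirichlet) and u'(4/3) = 0 (Neumann). Define V = {v ∈ H^1(0, 4/3) : v(0) = 0}. Then [u' v]_0^4/3 = u'(4/3)·v(4/3) − u'(0)·0 = 0.
Weak formulation: find u (satisfying any essential BC) such that ∫_0^4/3 u'(x) v'(x) dx = ∫_0^4/3 f v dx for all v ∈ V (Dirichlet at 0 absorbed into V; the Neumann datum at x = 4/3 is zero, so no boundary term remains).
Substituting f(x) = x^2 - 2*x - 3, the right-hand side is ∫_0^4/3 (x^2 - 2*x - 3) v dx.


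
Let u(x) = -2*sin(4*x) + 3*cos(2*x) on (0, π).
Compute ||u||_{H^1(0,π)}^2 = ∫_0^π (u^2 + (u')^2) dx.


||u||_{H^1(0,π)}^2 = 113*π/2

u'(x) = -6*sin(2*x) - 8*cos(4*x).
Expand u² and (u')² and integrate term by term on (0, π), using: for integers n ≥ 1, ∫_0^π sin²(nx) dx = ∫_0^π cos²(nx) dx = π/2; for n ≠ n', ∫_0^π sin(nx)sin(n'x) dx = ∫_0^π cos(nx)cos(n'x) dx = 0; and by product-to-sum, ∫_0^π sin(nx)cos(n'x) dx = ½∫_0^π [sin((n+n')x) + sin((n−n')x)] dx, which is 0 when n+n' is even and 2n/(n²−n'²) when n+n' is odd (it need not vanish on (0, π)).
  u² squared terms: (-2)²·∫sin(4x)² dx = 4·π/2 = 2*π;  (3)²·∫cos(2x)² dx = 9·π/2 = 9*π/2.
  u² cross terms: 2·(-2)·(3)·∫sin(4x)·cos(2x) dx = -12·(0) = 0.
  So ∫_0^π u² dx = 2*π + 9*π/2 + 0 = 13*π/2.
  (u')² squared terms: (-8)²·∫cos(4x)² dx = 64·π/2 = 32*π;  (-6)²·∫sin(2x)² dx = 36·π/2 = 18*π.
  (u')² cross terms: 2·(-8)·(-6)·∫cos(4x)·sin(2x) dx = 96·(0) = 0.
  So ∫_0^π (u')² dx = 32*π + 18*π + 0 = 50*π.
||u||_{H^1}^2 = (13*π/2) + (50*π) = 113*π/2.


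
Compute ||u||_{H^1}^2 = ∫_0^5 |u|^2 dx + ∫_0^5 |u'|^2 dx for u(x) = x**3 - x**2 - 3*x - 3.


||u||_{H^1}^2 = 148765/21

The H^1 norm (squared) on an interval (0, L) is
  ||u||_{H^1}^2 = ∫_0^L u(x)^2 dx + ∫_0^L u'(x)^2 dx.
Compute u'(x) = 3*x**2 - 2*x - 3.
Then u(x)^2 = x**6 - 2*x**5 - 5*x**4 + 15*x**2 + 18*x + 9 and u'(x)^2 = 9*x**4 - 12*x**3 - 14*x**2 + 12*x + 9.
Integrate each monomial from 0 to 5 using ∫_0^5 c·x^n dx = c·5^(n+1)/(n+1):
  ∫_0^5 u(x)^2 dx = ∫_0^5 (x^6 - 2*x^5 - 5*x^4 + 15*x^2 + 18*x + 9) dx. Term by term:
    ∫_0^5 x^6 dx = 78125/7;  ∫_0^5 -2*x^5 dx = -15625/3;  ∫_0^5 -5*x^4 dx = -3125;
    ∫_0^5 15*x^2 dx = 625;  ∫_0^5 18*x dx = 225;  ∫_0^5 9 dx = 45.
  Sum: 78125/7 − 15625/3 − 3125 + 625 + 225 + 45 = 78170/21.
  ∫_0^5 u'(x)^2 dx = ∫_0^5 (9*x^4 - 12*x^3 - 14*x^2 + 12*x + 9) dx. Term by term:
    ∫_0^5 9*x^4 dx = 5625;  ∫_0^5 -12*x^3 dx = -1875;  ∫_0^5 -14*x^2 dx = -1750/3;
    ∫_0^5 12*x dx = 150;  ∫_0^5 9 dx = 45.
  Sum: 5625 − 1875 − 1750/3 + 150 + 45 = 10085/3.
Adding: ||u||_{H^1}^2 = 78170/21 + 10085/3 = 148765/21.


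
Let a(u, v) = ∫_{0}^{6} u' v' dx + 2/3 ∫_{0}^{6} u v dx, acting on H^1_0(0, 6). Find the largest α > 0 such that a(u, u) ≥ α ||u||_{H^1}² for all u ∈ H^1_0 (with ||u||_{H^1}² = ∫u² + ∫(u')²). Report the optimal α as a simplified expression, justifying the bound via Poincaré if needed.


α = (π^2 + 24)/(π^2 + 36)

Coercivity of a(·,·) on H^1_0(0, 6) means a(u, u) ≥ α ||u||_{H^1}² for every u ∈ H^1_0.
The interval has length L = 6, and Poincaré/coercivity depend only on L. Here a(u, u) = ∫(u')² + (2/3)·∫u².
Here 0 < c = 2/3 < 1. The condition a(u,u) ≥ α||u||_{H^1}² reads (1−α)∫(u')² ≥ (α−c)∫u². Any admissible α is ≤ 1 (rapidly oscillating u have ∫u²/∫(u')² → 0), and α = 1 would force 0 ≥ (1−c)∫u², impossible since c < 1; so 1−α > 0. By the sharp Poincaré inequality on H^1_0 of an interval of length L, ∫(u')² ≥ (π/L)²∫u² with equality for the first sine mode sin(π(x−x₀)/L) (x₀ the left endpoint), so the inequality holds for all u iff (1−α)(π/L)² ≥ α − c, i.e. α ≤ ((π/L)² + c)/((π/L)² + 1) = (1 + c(L/π)²)/(1 + (L/π)²). With (π/L)² = π^2/36 and c = 2/3, the largest admissible constant is α = ((π/L)² + c)/((π/L)² + 1).
Simplifying, α = (π^2 + 24)/(π^2 + 36).


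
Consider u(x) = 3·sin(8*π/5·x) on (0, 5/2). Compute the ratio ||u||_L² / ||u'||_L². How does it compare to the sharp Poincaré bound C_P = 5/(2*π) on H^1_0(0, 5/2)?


||u||_L² / ||u'||_L² = 5/(8*π) < C_P = 5/(2*π).

u(x) = 3·sin(8*π/5·x), so u'(x) = 24*π*cos(8*π*x/5)/5.
Writing u(x) = A·sin(kπx/L) with A = 3 and k = 4, use ∫_0^L sin²(kπx/L) dx = L/2 and ∫_0^L cos²(kπx/L) dx = L/2.
u² = 9·sin²(8*π/5·x) and (u')² = 576*π^2/25·cos²(8*π/5·x), and each of sin², cos² integrates to L/2 = 5/4 over (0, 5/2).
∫_0^5/2 u² dx = 45/4, so ||u||_L² = 3*sqrt(5)/2.
∫_0^5/2 (u')² dx = 144*π^2/5, so ||u'||_L² = 12*sqrt(5)*π/5.
Ratio ||u||_L² / ||u'||_L² = 5/(8*π).
Sharp Poincaré constant on H^1_0(0, 5/2) is C_P = L/π = 5/(2*π), achieved by sin(2*π/5·x).
This is the k = 4 harmonic; the ratio L/(kπ) is strictly less than C_P = L/π, consistent with the sharp inequality ||u||_L² ≤ C_P ||u'||_L².


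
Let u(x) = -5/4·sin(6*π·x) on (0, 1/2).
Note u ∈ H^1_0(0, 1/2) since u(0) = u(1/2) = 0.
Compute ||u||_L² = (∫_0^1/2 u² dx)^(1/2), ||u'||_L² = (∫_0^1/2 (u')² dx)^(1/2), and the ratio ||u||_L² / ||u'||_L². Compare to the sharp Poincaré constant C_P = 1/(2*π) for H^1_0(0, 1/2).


||u||_L² / ||u'||_L² = 1/(6*π) < C_P = 1/(2*π).

u(x) = -5/4·sin(6*π·x), so u'(x) = -15*π*cos(6*π*x)/2.
Writing u(x) = A·sin(kπx/L) with A = -5/4 and k = 3, use ∫_0^L sin²(kπx/L) dx = L/2 and ∫_0^L cos²(kπx/L) dx = L/2.
u² = 25/16·sin²(6*π·x) and (u')² = 225*π^2/4·cos²(6*π·x), and each of sin², cos² integrates to L/2 = 1/4 over (0, 1/2).
∫_0^1/2 u² dx = 25/64, so ||u||_L² = 5/8.
∫_0^1/2 (u')² dx = 225*π^2/16, so ||u'||_L² = 15*π/4.
Ratio ||u||_L² / ||u'||_L² = 1/(6*π).
Sharp Poincaré constant on H^1_0(0, 1/2) is C_P = L/π = 1/(2*π), achieved by sin(2*π·x).
This is the k = 3 harmonic; the ratio L/(kπ) is strictly less than C_P = L/π, consistent with the sharp inequality ||u||_L² ≤ C_P ||u'||_L².


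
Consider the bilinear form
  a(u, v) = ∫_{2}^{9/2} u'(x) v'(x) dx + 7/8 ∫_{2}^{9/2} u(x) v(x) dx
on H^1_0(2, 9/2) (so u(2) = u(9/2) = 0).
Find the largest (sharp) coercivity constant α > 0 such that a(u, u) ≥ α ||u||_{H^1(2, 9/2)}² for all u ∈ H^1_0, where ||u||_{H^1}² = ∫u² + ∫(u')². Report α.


α = (175 + 32*π^2)/(8*(25 + 4*π^2))

Coercivity of a(·,·) on H^1_0(2, 9/2) means a(u, u) ≥ α ||u||_{H^1}² for every u ∈ H^1_0.
The interval has length L = 5/2, and Poincaré/coercivity depend only on L. Here a(u, u) = ∫(u')² + (7/8)·∫u².
Here 0 < c = 7/8 < 1. The condition a(u,u) ≥ α||u||_{H^1}² reads (1−α)∫(u')² ≥ (α−c)∫u². Any admissible α is ≤ 1 (rapidly oscillating u have ∫u²/∫(u')² → 0), and α = 1 would force 0 ≥ (1−c)∫u², impossible since c < 1; so 1−α > 0. By the sharp Poincaré inequality on H^1_0 of an interval of length L, ∫(u')² ≥ (π/L)²∫u² with equality for the first sine mode sin(π(x−x₀)/L) (x₀ the left endpoint), so the inequality holds for all u iff (1−α)(π/L)² ≥ α − c, i.e. α ≤ ((π/L)² + c)/((π/L)² + 1) = (1 + c(L/π)²)/(1 + (L/π)²). With (π/L)² = 4*π^2/25 and c = 7/8, the largest admissible constant is α = ((π/L)² + c)/((π/L)² + 1).
Simplifying, α = (175 + 32*π^2)/(8*(25 + 4*π^2)).


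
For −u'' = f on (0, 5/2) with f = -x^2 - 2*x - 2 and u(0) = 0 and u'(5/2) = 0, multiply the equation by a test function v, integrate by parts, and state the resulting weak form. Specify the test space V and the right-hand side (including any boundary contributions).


V = {v ∈ H^1(0, 5/2) : v(0) = 0} (test functions vanish at x = 0 where u is specified); weak form: ∫_0^5/2 u'v' dx = ∫_0^5/2 (-x^2 - 2*x - 2) v dx for all v ∈ V.

Multiply both sides by a test function v and integrate from 0 to 5/2:
  ∫_0^5/2 −u''(x) v(x) dx = ∫_0^5/2 f(x) v(x) dx.
Integrate the LHS by parts once:
  ∫_0^5/2 −u'' v dx = −[u'(x) v(x)]_0^5/2 + ∫_0^5/2 u'(x) v'(x) dx.
Thus ∫_0^5/2 u'(x) v'(x) dx = ∫_0^5/2 f(x) v(x) dx + [u'(x) v(x)]_0^5/2.
Choose V so that boundary terms are either known or forced to vanish.
Mixed BC: u(0) = 0 (Dirichlet) and u'(5/2) = 0 (Neumann). Define V = {v ∈ H^1(0, 5/2) : v(0) = 0}. Then [u' v]_0^5/2 = u'(5/2)·v(5/2) − u'(0)·0 = 0.
Weak formulation: find u (satisfying any essential BC) such that ∫_0^5/2 u'(x) v'(x) dx = ∫_0^5/2 f v dx for all v ∈ V (Dirichlet at 0 absorbed into V; the Neumann datum at x = 5/2 is zero, so no boundary term remains).
Substituting f(x) = -x^2 - 2*x - 2, the right-hand side is ∫_0^5/2 (-x^2 - 2*x - 2) v dx.


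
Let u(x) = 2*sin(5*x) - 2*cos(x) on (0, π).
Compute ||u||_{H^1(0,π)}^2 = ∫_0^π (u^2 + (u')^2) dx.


||u||_{H^1(0,π)}^2 = 56*π

u'(x) = 2*sin(x) + 10*cos(5*x).
Expand u² and (u')² and integrate term by term on (0, π), using: for integers n ≥ 1, ∫_0^π sin²(nx) dx = ∫_0^π cos²(nx) dx = π/2; for n ≠ n', ∫_0^π sin(nx)sin(n'x) dx = ∫_0^π cos(nx)cos(n'x) dx = 0; and by product-to-sum, ∫_0^π sin(nx)cos(n'x) dx = ½∫_0^π [sin((n+n')x) + sin((n−n')x)] dx, which is 0 when n+n' is even and 2n/(n²−n'²) when n+n' is odd (it need not vanish on (0, π)).
  u² squared terms: (-2)²·∫cos(x)² dx = 4·π/2 = 2*π;  (2)²·∫sin(5x)² dx = 4·π/2 = 2*π.
  u² cross terms: 2·(-2)·(2)·∫cos(x)·sin(5x) dx = -8·(0) = 0.
  So ∫_0^π u² dx = 2*π + 2*π + 0 = 4*π.
  (u')² squared terms: (2)²·∫sin(x)² dx = 4·π/2 = 2*π;  (10)²·∫cos(5x)² dx = 100·π/2 = 50*π.
  (u')² cross terms: 2·(2)·(10)·∫sin(x)·cos(5x) dx = 40·(0) = 0.
  So ∫_0^π (u')² dx = 2*π + 50*π + 0 = 52*π.
||u||_{H^1}^2 = (4*π) + (52*π) = 56*π.


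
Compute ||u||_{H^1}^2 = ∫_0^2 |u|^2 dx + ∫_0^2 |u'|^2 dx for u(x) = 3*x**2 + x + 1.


||u||_{H^1}^2 = 3424/15

The H^1 norm (squared) on an interval (0, L) is
  ||u||_{H^1}^2 = ∫_0^L u(x)^2 dx + ∫_0^L u'(x)^2 dx.
Compute u'(x) = 6*x + 1.
Then u(x)^2 = 9*x**4 + 6*x**3 + 7*x**2 + 2*x + 1 and u'(x)^2 = 36*x**2 + 12*x + 1.
Integrate each monomial from 0 to 2 using ∫_0^2 c·x^n dx = c·2^(n+1)/(n+1):
  ∫_0^2 u(x)^2 dx = ∫_0^2 (9*x^4 + 6*x^3 + 7*x^2 + 2*x + 1) dx. Term by term:
    ∫_0^2 9*x^4 dx = 288/5;  ∫_0^2 6*x^3 dx = 24;  ∫_0^2 7*x^2 dx = 56/3;
    ∫_0^2 2*x dx = 4;  ∫_0^2 1 dx = 2.
  Sum: 288/5 + 24 + 56/3 + 4 + 2 = 1594/15.
  ∫_0^2 u'(x)^2 dx = ∫_0^2 (36*x^2 + 12*x + 1) dx. Term by term:
    ∫_0^2 36*x^2 dx = 96;  ∫_0^2 12*x dx = 24;  ∫_0^2 1 dx = 2.
  Sum: 96 + 24 + 2 = 122.
Adding: ||u||_{H^1}^2 = 1594/15 + 122 = 3424/15.


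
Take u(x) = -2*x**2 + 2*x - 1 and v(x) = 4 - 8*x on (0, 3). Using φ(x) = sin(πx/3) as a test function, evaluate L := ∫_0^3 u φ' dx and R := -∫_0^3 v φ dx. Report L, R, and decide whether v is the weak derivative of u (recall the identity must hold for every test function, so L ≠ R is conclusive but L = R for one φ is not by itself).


LHS = 24/π, RHS = 48/π. No, v is not the weak derivative of u.

u(x) = -2*x**2 + 2*x - 1, classical derivative u'(x) = 2 - 4*x.
φ(x) = sin(πx/3), so φ'(x) = π*cos(π*x/3)/3.
Note φ(0) = φ(3) = 0, so the boundary term u·φ vanishes.
LHS = ∫_0^3 u(x) φ'(x) dx = ∫_0^3 (-2*π*x^2*cos(π*x/3)/3 + 2*π*x*cos(π*x/3)/3 - π*cos(π*x/3)/3) dx. Term by term:
  ∫_0^3 -π*cos(π*x/3)/3 dx = 0;  ∫_0^3 -2*π*x^2*cos(π*x/3)/3 dx = 36/π;  ∫_0^3 2*π*x*cos(π*x/3)/3 dx = -12/π.
Sum: 0 + 36/π − 12/π = 24/π.
So LHS = 24/π.
∫_0^3 v(x) φ(x) dx = ∫_0^3 (-8*x*sin(π*x/3) + 4*sin(π*x/3)) dx. Term by term:
  ∫_0^3 4*sin(π*x/3) dx = 24/π;  ∫_0^3 -8*x*sin(π*x/3) dx = -72/π.
Sum: 24/π − 72/π = -48/π.
So RHS = -∫_0^3 v(x) φ(x) dx = 48/π.
LHS − RHS = -24/π ≠ 0, so the identity fails.
(For a valid weak derivative the identity must hold for EVERY test function, in particular this one. The failure shows v is NOT the weak derivative of u.)
Correct weak derivative would be u'(x) = 2 - 4*x.


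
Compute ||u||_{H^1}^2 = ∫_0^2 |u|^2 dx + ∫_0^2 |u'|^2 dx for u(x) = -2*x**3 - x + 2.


||u||_{H^1}^2 = 7010/21

The H^1 norm (squared) on an interval (0, L) is
  ||u||_{H^1}^2 = ∫_0^L u(x)^2 dx + ∫_0^L u'(x)^2 dx.
Compute u'(x) = -6*x**2 - 1.
Then u(x)^2 = 4*x**6 + 4*x**4 - 8*x**3 + x**2 - 4*x + 4 and u'(x)^2 = 36*x**4 + 12*x**2 + 1.
Integrate each monomial from 0 to 2 using ∫_0^2 c·x^n dx = c·2^(n+1)/(n+1):
  ∫_0^2 u(x)^2 dx = ∫_0^2 (4*x^6 + 4*x^4 - 8*x^3 + x^2 - 4*x + 4) dx. Term by term:
    ∫_0^2 4*x^6 dx = 512/7;  ∫_0^2 4*x^4 dx = 128/5;  ∫_0^2 -8*x^3 dx = -32;
    ∫_0^2 x^2 dx = 8/3;  ∫_0^2 -4*x dx = -8;  ∫_0^2 4 dx = 8.
  Sum: 512/7 + 128/5 − 32 + 8/3 − 8 + 8 = 7288/105.
  ∫_0^2 u'(x)^2 dx = ∫_0^2 (36*x^4 + 12*x^2 + 1) dx. Term by term:
    ∫_0^2 36*x^4 dx = 1152/5;  ∫_0^2 12*x^2 dx = 32;  ∫_0^2 1 dx = 2.
  Sum: 1152/5 + 32 + 2 = 1322/5.
Adding: ||u||_{H^1}^2 = 7288/105 + 1322/5 = 7010/21.


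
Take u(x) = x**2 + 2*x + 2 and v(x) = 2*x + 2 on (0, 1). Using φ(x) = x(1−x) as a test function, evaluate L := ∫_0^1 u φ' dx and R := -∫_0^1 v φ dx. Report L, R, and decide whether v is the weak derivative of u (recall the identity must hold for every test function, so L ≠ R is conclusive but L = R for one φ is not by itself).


LHS = -1/2, RHS = -1/2. Yes, v = u' weakly.

u(x) = x**2 + 2*x + 2, classical derivative u'(x) = 2*x + 2.
φ(x) = x(1−x), so φ'(x) = 1 - 2*x.
Note φ(0) = φ(1) = 0, so the boundary term u·φ vanishes.
LHS = ∫_0^1 u(x) φ'(x) dx = ∫_0^1 (-2*x^3 - 3*x^2 - 2*x + 2) dx. Term by term:
  ∫_0^1 -2*x^3 dx = -1/2;  ∫_0^1 -3*x^2 dx = -1;  ∫_0^1 -2*x dx = -1;
  ∫_0^1 2 dx = 2.
Sum: -1/2 − 1 − 1 + 2 = -1/2.
So LHS = -1/2.
∫_0^1 v(x) φ(x) dx = ∫_0^1 (-2*x^3 + 2*x) dx. Term by term:
  ∫_0^1 -2*x^3 dx = -1/2;  ∫_0^1 2*x dx = 1.
Sum: -1/2 + 1 = 1/2.
So RHS = -∫_0^1 v(x) φ(x) dx = -1/2.
LHS = RHS, so the identity holds for this test φ.
Moreover u is smooth here and v(x) = u'(x) = 2*x + 2 pointwise, so the identity holds for every test function. Hence v is the weak derivative of u.


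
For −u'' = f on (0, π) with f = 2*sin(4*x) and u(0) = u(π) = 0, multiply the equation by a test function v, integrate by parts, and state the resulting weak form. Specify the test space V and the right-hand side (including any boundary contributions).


V = H^1_0(0, π) (so v(0) = v(π) = 0); weak form: ∫_0^π u'v' dx = ∫_0^π (2*sin(4*x)) v dx for all v ∈ V.

Multiply both sides by a test function v and integrate from 0 to π:
  ∫_0^π −u''(x) v(x) dx = ∫_0^π f(x) v(x) dx.
Integrate the LHS by parts once:
  ∫_0^π −u'' v dx = −[u'(x) v(x)]_0^π + ∫_0^π u'(x) v'(x) dx.
Thus ∫_0^π u'(x) v'(x) dx = ∫_0^π f(x) v(x) dx + [u'(x) v(x)]_0^π.
Choose V so that boundary terms are either known or forced to vanish.
u is Dirichlet: u(0) = u(π) = 0. Let V = H^1_0(0, π); then v(0) = v(π) = 0, and [u' v]_0^π = 0.
Weak formulation: find u (satisfying any essential BC) such that ∫_0^π u'(x) v'(x) dx = ∫_0^π f v dx for all v ∈ V.
Substituting f(x) = 2*sin(4*x), the right-hand side is ∫_0^π (2*sin(4*x)) v dx.


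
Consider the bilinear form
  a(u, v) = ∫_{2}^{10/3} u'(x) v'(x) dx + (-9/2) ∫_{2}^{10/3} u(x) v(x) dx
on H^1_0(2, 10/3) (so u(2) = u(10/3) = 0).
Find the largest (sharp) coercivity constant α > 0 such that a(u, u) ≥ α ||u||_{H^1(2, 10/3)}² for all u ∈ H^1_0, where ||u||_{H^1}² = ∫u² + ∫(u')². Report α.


α = 9*(-8 + π^2)/(16 + 9*π^2)

Coercivity of a(·,·) on H^1_0(2, 10/3) means a(u, u) ≥ α ||u||_{H^1}² for every u ∈ H^1_0.
The interval has length L = 4/3, and Poincaré/coercivity depend only on L. Here a(u, u) = ∫(u')² + (-9/2)·∫u².
Here c = -9/2 < 0 with |c| < (π/L)² = 9*π^2/16, so coercivity still holds. The condition a(u,u) ≥ α||u||_{H^1}² reads (1−α)∫(u')² ≥ (α−c)∫u². Any admissible α is ≤ 1 (rapidly oscillating u have ∫u²/∫(u')² → 0), and α = 1 would force 0 ≥ (1−c)∫u², impossible since c < 1; so 1−α > 0. By the sharp Poincaré inequality on H^1_0 of an interval of length L, ∫(u')² ≥ (π/L)²∫u² with equality for the first sine mode sin(π(x−x₀)/L) (x₀ the left endpoint), so the inequality holds for all u iff (1−α)(π/L)² ≥ α − c, i.e. α ≤ ((π/L)² + c)/((π/L)² + 1) = (1 + c(L/π)²)/(1 + (L/π)²). (Direct route, valid since c ≤ 0: Poincaré gives c∫u² ≥ c(L/π)²∫(u')², so a(u,u) ≥ (1 + c(L/π)²)∫(u')², while ||u||_{H^1}² ≤ (1 + (L/π)²)∫(u')²; dividing yields the same α.) With (π/L)² = 9*π^2/16 and c = -9/2, the largest admissible constant is α = ((π/L)² + c)/((π/L)² + 1).
Simplifying, α = 9*(-8 + π^2)/(16 + 9*π^2).


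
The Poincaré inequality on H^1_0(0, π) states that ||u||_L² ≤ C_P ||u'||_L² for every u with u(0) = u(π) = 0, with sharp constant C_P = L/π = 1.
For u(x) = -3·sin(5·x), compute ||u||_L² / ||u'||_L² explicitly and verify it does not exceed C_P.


||u||_L² / ||u'||_L² = 1/5 < C_P = 1.

u(x) = -3·sin(5·x), so u'(x) = -15*cos(5*x).
Writing u(x) = A·sin(kπx/L) with A = -3 and k = 5, use ∫_0^L sin²(kπx/L) dx = L/2 and ∫_0^L cos²(kπx/L) dx = L/2.
u² = 9·sin²(5·x) and (u')² = 225·cos²(5·x), and each of sin², cos² integrates to L/2 = π/2 over (0, π).
∫_0^π u² dx = 9*π/2, so ||u||_L² = 3*sqrt(2)*sqrt(π)/2.
∫_0^π (u')² dx = 225*π/2, so ||u'||_L² = 15*sqrt(2)*sqrt(π)/2.
Ratio ||u||_L² / ||u'||_L² = 1/5.
Sharp Poincaré constant on H^1_0(0, π) is C_P = L/π = 1, achieved by sin(x).
This is the k = 5 harmonic; the ratio L/(kπ) is strictly less than C_P = L/π, consistent with the sharp inequality ||u||_L² ≤ C_P ||u'||_L².


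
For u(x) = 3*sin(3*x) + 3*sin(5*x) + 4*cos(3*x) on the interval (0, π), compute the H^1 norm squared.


||u||_{H^1(0,π)}^2 = 242*π

u'(x) = -12*sin(3*x) + 9*cos(3*x) + 15*cos(5*x).
Expand u² and (u')² and integrate term by term on (0, π), using: for integers n ≥ 1, ∫_0^π sin²(nx) dx = ∫_0^π cos²(nx) dx = π/2; for n ≠ n', ∫_0^π sin(nx)sin(n'x) dx = ∫_0^π cos(nx)cos(n'x) dx = 0; and by product-to-sum, ∫_0^π sin(nx)cos(n'x) dx = ½∫_0^π [sin((n+n')x) + sin((n−n')x)] dx, which is 0 when n+n' is even and 2n/(n²−n'²) when n+n' is odd (it need not vanish on (0, π)).
  u² squared terms: (3)²·∫sin(3x)² dx = 9·π/2 = 9*π/2;  (3)²·∫sin(5x)² dx = 9·π/2 = 9*π/2;  (4)²·∫cos(3x)² dx = 16·π/2 = 8*π.
  u² cross terms: 2·(3)·(3)·∫sin(3x)·sin(5x) dx = 18·(0) = 0;  2·(3)·(4)·∫sin(3x)·cos(3x) dx = 24·(0) = 0;  2·(3)·(4)·∫sin(5x)·cos(3x) dx = 24·(0) = 0.
  So ∫_0^π u² dx = 9*π/2 + 9*π/2 + 8*π + 0 + 0 + 0 = 17*π.
  (u')² squared terms: (-12)²·∫sin(3x)² dx = 144·π/2 = 72*π;  (9)²·∫cos(3x)² dx = 81·π/2 = 81*π/2;  (15)²·∫cos(5x)² dx = 225·π/2 = 225*π/2.
  (u')² cross terms: 2·(-12)·(9)·∫sin(3x)·cos(3x) dx = -216·(0) = 0;  2·(-12)·(15)·∫sin(3x)·cos(5x) dx = -360·(0) = 0;  2·(9)·(15)·∫cos(3x)·cos(5x) dx = 270·(0) = 0.
  So ∫_0^π (u')² dx = 72*π + 81*π/2 + 225*π/2 + 0 + 0 + 0 = 225*π.
||u||_{H^1}^2 = (17*π) + (225*π) = 242*π.


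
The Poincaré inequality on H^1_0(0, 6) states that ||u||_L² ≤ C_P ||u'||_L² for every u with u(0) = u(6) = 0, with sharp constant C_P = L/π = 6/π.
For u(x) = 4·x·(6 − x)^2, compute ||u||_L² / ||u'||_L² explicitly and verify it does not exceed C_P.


||u||_L² / ||u'||_L² = 3*sqrt(14)/7 < C_P = 6/π.

u(x) = 4·x·(6 − x)^2, so u'(x) = 12*(x - 6)*(x - 2).
u(x) = 4·x·(6 − x)^2 vanishes at x = 0 and x = 6, so u ∈ H^1_0(0, 6). Differentiate via the product rule and integrate the resulting polynomials term by term.
  ∫_0^6 u² dx = ∫_0^6 (16*x^6 - 384*x^5 + 3456*x^4 - 13824*x^3 + 20736*x^2) dx. Term by term:
    ∫_0^6 16*x^6 dx = 4478976/7;  ∫_0^6 -384*x^5 dx = -2985984;  ∫_0^6 3456*x^4 dx = 26873856/5;
    ∫_0^6 -13824*x^3 dx = -4478976;  ∫_0^6 20736*x^2 dx = 1492992.
  Sum: 4478976/7 − 2985984 + 26873856/5 − 4478976 + 1492992 = 1492992/35.
  ∫_0^6 (u')² dx = ∫_0^6 (144*x^4 - 2304*x^3 + 12672*x^2 - 27648*x + 20736) dx. Term by term:
    ∫_0^6 144*x^4 dx = 1119744/5;  ∫_0^6 -2304*x^3 dx = -746496;  ∫_0^6 12672*x^2 dx = 912384;
    ∫_0^6 -27648*x dx = -497664;  ∫_0^6 20736 dx = 124416.
  Sum: 1119744/5 − 746496 + 912384 − 497664 + 124416 = 82944/5.
∫_0^6 u² dx = 1492992/35, so ||u||_L² = 864*sqrt(70)/35.
∫_0^6 (u')² dx = 82944/5, so ||u'||_L² = 288*sqrt(5)/5.
Ratio ||u||_L² / ||u'||_L² = 3*sqrt(14)/7.
Sharp Poincaré constant on H^1_0(0, 6) is C_P = L/π = 6/π, achieved by sin(π/6·x).
A polynomial bump cannot attain the sharp Poincaré constant (only the first sine eigenfunction does), so the ratio is strictly less than C_P, consistent with ||u||_L² ≤ C_P ||u'||_L².


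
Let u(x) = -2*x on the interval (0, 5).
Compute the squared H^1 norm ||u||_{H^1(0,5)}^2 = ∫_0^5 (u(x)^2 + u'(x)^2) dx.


||u||_{H^1}^2 = 560/3

The H^1 norm (squared) on an interval (0, L) is
  ||u||_{H^1}^2 = ∫_0^L u(x)^2 dx + ∫_0^L u'(x)^2 dx.
Compute u'(x) = -2.
Then u(x)^2 = 4*x**2 and u'(x)^2 = 4.
Integrate each monomial from 0 to 5 using ∫_0^5 c·x^n dx = c·5^(n+1)/(n+1):
  ∫_0^5 u(x)^2 dx = ∫_0^5 (4*x^2) dx. Term by term:
    ∫_0^5 4*x^2 dx = 500/3.
  ∫_0^5 u'(x)^2 dx = ∫_0^5 (4) dx. Term by term:
    ∫_0^5 4 dx = 20.
Adding: ||u||_{H^1}^2 = 500/3 + 20 = 560/3.


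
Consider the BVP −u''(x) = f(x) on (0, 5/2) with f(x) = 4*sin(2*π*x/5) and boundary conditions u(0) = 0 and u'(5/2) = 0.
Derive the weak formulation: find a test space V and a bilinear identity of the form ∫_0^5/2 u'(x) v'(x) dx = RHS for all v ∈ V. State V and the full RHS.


V = {v ∈ H^1(0, 5/2) : v(0) = 0} (test functions vanish at x = 0 where u is specified); weak form: ∫_0^5/2 u'v' dx = ∫_0^5/2 (4*sin(2*π*x/5)) v dx for all v ∈ V.

Multiply both sides by a test function v and integrate from 0 to 5/2:
  ∫_0^5/2 −u''(x) v(x) dx = ∫_0^5/2 f(x) v(x) dx.
Integrate the LHS by parts once:
  ∫_0^5/2 −u'' v dx = −[u'(x) v(x)]_0^5/2 + ∫_0^5/2 u'(x) v'(x) dx.
Thus ∫_0^5/2 u'(x) v'(x) dx = ∫_0^5/2 f(x) v(x) dx + [u'(x) v(x)]_0^5/2.
Choose V so that boundary terms are either known or forced to vanish.
Mixed BC: u(0) = 0 (Dirichlet) and u'(5/2) = 0 (Neumann). Define V = {v ∈ H^1(0, 5/2) : v(0) = 0}. Then [u' v]_0^5/2 = u'(5/2)·v(5/2) − u'(0)·0 = 0.
Weak formulation: find u (satisfying any essential BC) such that ∫_0^5/2 u'(x) v'(x) dx = ∫_0^5/2 f v dx for all v ∈ V (Dirichlet at 0 absorbed into V; the Neumann datum at x = 5/2 is zero, so no boundary term remains).
Substituting f(x) = 4*sin(2*π*x/5), the right-hand side is ∫_0^5/2 (4*sin(2*π*x/5)) v dx.


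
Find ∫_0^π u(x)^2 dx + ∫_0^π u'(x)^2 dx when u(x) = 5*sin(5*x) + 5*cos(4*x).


||u||_{H^1(0,π)}^2 = 8500/9 + 1075*π/2

u'(x) = -20*sin(4*x) + 25*cos(5*x).
Expand u² and (u')² and integrate term by term on (0, π), using: for integers n ≥ 1, ∫_0^π sin²(nx) dx = ∫_0^π cos²(nx) dx = π/2; for n ≠ n', ∫_0^π sin(nx)sin(n'x) dx = ∫_0^π cos(nx)cos(n'x) dx = 0; and by product-to-sum, ∫_0^π sin(nx)cos(n'x) dx = ½∫_0^π [sin((n+n')x) + sin((n−n')x)] dx, which is 0 when n+n' is even and 2n/(n²−n'²) when n+n' is odd (it need not vanish on (0, π)).
  u² squared terms: (5)²·∫cos(4x)² dx = 25·π/2 = 25*π/2;  (5)²·∫sin(5x)² dx = 25·π/2 = 25*π/2.
  u² cross terms: 2·(5)·(5)·∫cos(4x)·sin(5x) dx = 50·(10/9) = 500/9.
  So ∫_0^π u² dx = 25*π/2 + 25*π/2 + 500/9 = 500/9 + 25*π.
  (u')² squared terms: (-20)²·∫sin(4x)² dx = 400·π/2 = 200*π;  (25)²·∫cos(5x)² dx = 625·π/2 = 625*π/2.
  (u')² cross terms: 2·(-20)·(25)·∫sin(4x)·cos(5x) dx = -1000·(-8/9) = 8000/9.
  So ∫_0^π (u')² dx = 200*π + 625*π/2 + 8000/9 = 8000/9 + 1025*π/2.
||u||_{H^1}^2 = (500/9 + 25*π) + (8000/9 + 1025*π/2) = 8500/9 + 1075*π/2.


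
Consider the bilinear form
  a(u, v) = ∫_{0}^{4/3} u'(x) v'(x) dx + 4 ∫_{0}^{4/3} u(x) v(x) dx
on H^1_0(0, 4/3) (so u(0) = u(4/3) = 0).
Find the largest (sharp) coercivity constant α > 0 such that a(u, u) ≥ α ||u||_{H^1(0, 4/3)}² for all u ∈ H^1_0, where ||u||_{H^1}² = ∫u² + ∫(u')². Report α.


α = 1

Coercivity of a(·,·) on H^1_0(0, 4/3) means a(u, u) ≥ α ||u||_{H^1}² for every u ∈ H^1_0.
The interval has length L = 4/3, and Poincaré/coercivity depend only on L. Here a(u, u) = ∫(u')² + (4)·∫u².
Here c = 4 ≥ 1, so a(u,u) = ∫(u')² + c∫u² ≥ ∫(u')² + ∫u² = ||u||_{H^1}², i.e. α = 1 works. No larger α is possible: a(u,u) ≥ α||u||_{H^1}² means (1−α)∫(u')² ≥ (α−c)∫u², and for the modes u_n = sin(nπ(x−x₀)/L) (x₀ the left endpoint) one has ∫u_n²/∫(u_n')² = (L/(nπ))² → 0, so a(u_n,u_n)/||u_n||_{H^1}² → 1. Hence the optimal constant is α = 1.
Therefore α = 1.


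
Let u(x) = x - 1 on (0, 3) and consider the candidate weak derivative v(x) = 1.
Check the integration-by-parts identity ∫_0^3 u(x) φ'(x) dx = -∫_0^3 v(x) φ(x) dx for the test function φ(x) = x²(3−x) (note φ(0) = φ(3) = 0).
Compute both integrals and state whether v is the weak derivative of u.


LHS = -27/4, RHS = -27/4. Yes, v = u' weakly.

u(x) = x - 1, classical derivative u'(x) = 1.
φ(x) = x²(3−x), so φ'(x) = 3*x*(2 - x).
Note φ(0) = φ(3) = 0, so the boundary term u·φ vanishes.
LHS = ∫_0^3 u(x) φ'(x) dx = ∫_0^3 (-3*x^3 + 9*x^2 - 6*x) dx. Term by term:
  ∫_0^3 -3*x^3 dx = -243/4;  ∫_0^3 9*x^2 dx = 81;  ∫_0^3 -6*x dx = -27.
Sum: -243/4 + 81 − 27 = -27/4.
So LHS = -27/4.
∫_0^3 v(x) φ(x) dx = ∫_0^3 (-x^3 + 3*x^2) dx. Term by term:
  ∫_0^3 -x^3 dx = -81/4;  ∫_0^3 3*x^2 dx = 27.
Sum: -81/4 + 27 = 27/4.
So RHS = -∫_0^3 v(x) φ(x) dx = -27/4.
LHS = RHS, so the identity holds for this test φ.
Moreover u is smooth here and v(x) = u'(x) = 1 pointwise, so the identity holds for every test function. Hence v is the weak derivative of u.


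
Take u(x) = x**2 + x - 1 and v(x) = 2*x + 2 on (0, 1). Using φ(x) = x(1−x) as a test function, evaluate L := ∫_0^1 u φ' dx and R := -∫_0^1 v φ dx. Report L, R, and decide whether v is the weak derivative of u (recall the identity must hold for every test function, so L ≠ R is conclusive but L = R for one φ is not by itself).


LHS = -1/3, RHS = -1/2. No, v is not the weak derivative of u.

u(x) = x**2 + x - 1, classical derivative u'(x) = 2*x + 1.
φ(x) = x(1−x), so φ'(x) = 1 - 2*x.
Note φ(0) = φ(1) = 0, so the boundary term u·φ vanishes.
LHS = ∫_0^1 u(x) φ'(x) dx = ∫_0^1 (-2*x^3 - x^2 + 3*x - 1) dx. Term by term:
  ∫_0^1 -2*x^3 dx = -1/2;  ∫_0^1 -x^2 dx = -1/3;  ∫_0^1 3*x dx = 3/2;
  ∫_0^1 -1 dx = -1.
Sum: -1/2 − 1/3 + 3/2 − 1 = -1/3.
So LHS = -1/3.
∫_0^1 v(x) φ(x) dx = ∫_0^1 (-2*x^3 + 2*x) dx. Term by term:
  ∫_0^1 -2*x^3 dx = -1/2;  ∫_0^1 2*x dx = 1.
Sum: -1/2 + 1 = 1/2.
So RHS = -∫_0^1 v(x) φ(x) dx = -1/2.
LHS − RHS = 1/6 ≠ 0, so the identity fails.
(For a valid weak derivative the identity must hold for EVERY test function, in particular this one. The failure shows v is NOT the weak derivative of u.)
Correct weak derivative would be u'(x) = 2*x + 1.


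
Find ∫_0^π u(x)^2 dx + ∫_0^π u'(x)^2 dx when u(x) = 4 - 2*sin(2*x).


||u||_{H^1(0,π)}^2 = 26*π

u'(x) = -4*cos(2*x).
Expand u² and (u')² and integrate term by term on (0, π), using: for integers n ≥ 1, ∫_0^π sin²(nx) dx = ∫_0^π cos²(nx) dx = π/2; for n ≠ n', ∫_0^π sin(nx)sin(n'x) dx = ∫_0^π cos(nx)cos(n'x) dx = 0; and by product-to-sum, ∫_0^π sin(nx)cos(n'x) dx = ½∫_0^π [sin((n+n')x) + sin((n−n')x)] dx, which is 0 when n+n' is even and 2n/(n²−n'²) when n+n' is odd (it need not vanish on (0, π)). For the constant mode: ∫_0^π 1 dx = π, ∫_0^π cos(nx) dx = 0, ∫_0^π sin(nx) dx = (1−(−1)^n)/n.
  u² squared terms: (4)²·∫1 dx = 16·π = 16*π;  (-2)²·∫sin(2x)² dx = 4·π/2 = 2*π.
  u² cross terms: 2·(4)·(-2)·∫1·sin(2x) dx = -16·(0) = 0.
  So ∫_0^π u² dx = 16*π + 2*π + 0 = 18*π.
  (u')² squared terms: (-4)²·∫cos(2x)² dx = 16·π/2 = 8*π.
  So ∫_0^π (u')² dx = 8*π.
||u||_{H^1}^2 = (18*π) + (8*π) = 26*π.


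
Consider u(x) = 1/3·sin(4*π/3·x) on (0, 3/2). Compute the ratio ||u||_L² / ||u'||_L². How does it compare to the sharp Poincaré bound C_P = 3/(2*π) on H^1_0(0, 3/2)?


||u||_L² / ||u'||_L² = 3/(4*π) < C_P = 3/(2*π).

u(x) = 1/3·sin(4*π/3·x), so u'(x) = 4*π*cos(4*π*x/3)/9.
Writing u(x) = A·sin(kπx/L) with A = 1/3 and k = 2, use ∫_0^L sin²(kπx/L) dx = L/2 and ∫_0^L cos²(kπx/L) dx = L/2.
u² = 1/9·sin²(4*π/3·x) and (u')² = 16*π^2/81·cos²(4*π/3·x), and each of sin², cos² integrates to L/2 = 3/4 over (0, 3/2).
∫_0^3/2 u² dx = 1/12, so ||u||_L² = sqrt(3)/6.
∫_0^3/2 (u')² dx = 4*π^2/27, so ||u'||_L² = 2*sqrt(3)*π/9.
Ratio ||u||_L² / ||u'||_L² = 3/(4*π).
Sharp Poincaré constant on H^1_0(0, 3/2) is C_P = L/π = 3/(2*π), achieved by sin(2*π/3·x).
This is the k = 2 harmonic; the ratio L/(kπ) is strictly less than C_P = L/π, consistent with the sharp inequality ||u||_L² ≤ C_P ||u'||_L².


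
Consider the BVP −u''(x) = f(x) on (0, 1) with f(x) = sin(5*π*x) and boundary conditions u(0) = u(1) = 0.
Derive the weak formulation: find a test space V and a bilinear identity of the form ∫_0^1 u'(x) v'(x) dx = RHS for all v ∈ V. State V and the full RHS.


V = H^1_0(0, 1) (so v(0) = v(1) = 0); weak form: ∫_0^1 u'v' dx = ∫_0^1 (sin(5*π*x)) v dx for all v ∈ V.

Multiply both sides by a test function v and integrate from 0 to 1:
  ∫_0^1 −u''(x) v(x) dx = ∫_0^1 f(x) v(x) dx.
Integrate the LHS by parts once:
  ∫_0^1 −u'' v dx = −[u'(x) v(x)]_0^1 + ∫_0^1 u'(x) v'(x) dx.
Thus ∫_0^1 u'(x) v'(x) dx = ∫_0^1 f(x) v(x) dx + [u'(x) v(x)]_0^1.
Choose V so that boundary terms are either known or forced to vanish.
u is Dirichlet: u(0) = u(1) = 0. Let V = H^1_0(0, 1); then v(0) = v(1) = 0, and [u' v]_0^1 = 0.
Weak formulation: find u (satisfying any essential BC) such that ∫_0^1 u'(x) v'(x) dx = ∫_0^1 f v dx for all v ∈ V.
Substituting f(x) = sin(5*π*x), the right-hand side is ∫_0^1 (sin(5*π*x)) v dx.


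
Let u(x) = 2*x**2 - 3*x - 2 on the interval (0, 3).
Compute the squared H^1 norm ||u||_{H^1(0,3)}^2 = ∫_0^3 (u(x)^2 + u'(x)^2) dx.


||u||_{H^1}^2 = 447/5

The H^1 norm (squared) on an interval (0, L) is
  ||u||_{H^1}^2 = ∫_0^L u(x)^2 dx + ∫_0^L u'(x)^2 dx.
Compute u'(x) = 4*x - 3.
Then u(x)^2 = 4*x**4 - 12*x**3 + x**2 + 12*x + 4 and u'(x)^2 = 16*x**2 - 24*x + 9.
Integrate each monomial from 0 to 3 using ∫_0^3 c·x^n dx = c·3^(n+1)/(n+1):
  ∫_0^3 u(x)^2 dx = ∫_0^3 (4*x^4 - 12*x^3 + x^2 + 12*x + 4) dx. Term by term:
    ∫_0^3 4*x^4 dx = 972/5;  ∫_0^3 -12*x^3 dx = -243;  ∫_0^3 x^2 dx = 9;
    ∫_0^3 12*x dx = 54;  ∫_0^3 4 dx = 12.
  Sum: 972/5 − 243 + 9 + 54 + 12 = 132/5.
  ∫_0^3 u'(x)^2 dx = ∫_0^3 (16*x^2 - 24*x + 9) dx. Term by term:
    ∫_0^3 16*x^2 dx = 144;  ∫_0^3 -24*x dx = -108;  ∫_0^3 9 dx = 27.
  Sum: 144 − 108 + 27 = 63.
Adding: ||u||_{H^1}^2 = 132/5 + 63 = 447/5.


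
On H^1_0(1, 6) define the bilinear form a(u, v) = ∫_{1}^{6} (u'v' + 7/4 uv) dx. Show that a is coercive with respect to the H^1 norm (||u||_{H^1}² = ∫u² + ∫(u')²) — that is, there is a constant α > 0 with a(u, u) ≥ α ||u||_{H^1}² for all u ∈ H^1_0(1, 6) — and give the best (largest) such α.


α = 1

Coercivity of a(·,·) on H^1_0(1, 6) means a(u, u) ≥ α ||u||_{H^1}² for every u ∈ H^1_0.
The interval has length L = 5, and Poincaré/coercivity depend only on L. Here a(u, u) = ∫(u')² + (7/4)·∫u².
Here c = 7/4 ≥ 1, so a(u,u) = ∫(u')² + c∫u² ≥ ∫(u')² + ∫u² = ||u||_{H^1}², i.e. α = 1 works. No larger α is possible: a(u,u) ≥ α||u||_{H^1}² means (1−α)∫(u')² ≥ (α−c)∫u², and for the modes u_n = sin(nπ(x−x₀)/L) (x₀ the left endpoint) one has ∫u_n²/∫(u_n')² = (L/(nπ))² → 0, so a(u_n,u_n)/||u_n||_{H^1}² → 1. Hence the optimal constant is α = 1.
Therefore α = 1.


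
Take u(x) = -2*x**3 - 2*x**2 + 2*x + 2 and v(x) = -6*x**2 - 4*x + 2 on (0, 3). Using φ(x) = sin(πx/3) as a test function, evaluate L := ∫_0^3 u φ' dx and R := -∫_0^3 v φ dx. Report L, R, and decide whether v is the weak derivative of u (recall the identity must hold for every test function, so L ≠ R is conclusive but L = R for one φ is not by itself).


LHS = -648/π^3 + 186/π, RHS = -648/π^3 + 186/π. Yes, v = u' weakly.

u(x) = -2*x**3 - 2*x**2 + 2*x + 2, classical derivative u'(x) = -6*x**2 - 4*x + 2.
φ(x) = sin(πx/3), so φ'(x) = π*cos(π*x/3)/3.
Note φ(0) = φ(3) = 0, so the boundary term u·φ vanishes.
LHS = ∫_0^3 u(x) φ'(x) dx = ∫_0^3 (-2*π*x^3*cos(π*x/3)/3 - 2*π*x^2*cos(π*x/3)/3 + 2*π*x*cos(π*x/3)/3 + 2*π*cos(π*x/3)/3) dx. Term by term:
  ∫_0^3 2*π*cos(π*x/3)/3 dx = 0;  ∫_0^3 -2*π*x^2*cos(π*x/3)/3 dx = 36/π;  ∫_0^3 -2*π*x^3*cos(π*x/3)/3 dx = -648/π^3 + 162/π;
  ∫_0^3 2*π*x*cos(π*x/3)/3 dx = -12/π.
Sum: 0 + 36/π + -648/π^3 + 162/π − 12/π = -648/π^3 + 186/π.
So LHS = -648/π^3 + 186/π.
∫_0^3 v(x) φ(x) dx = ∫_0^3 (-6*x^2*sin(π*x/3) - 4*x*sin(π*x/3) + 2*sin(π*x/3)) dx. Term by term:
  ∫_0^3 2*sin(π*x/3) dx = 12/π;  ∫_0^3 -6*x^2*sin(π*x/3) dx = -162/π + 648/π^3;  ∫_0^3 -4*x*sin(π*x/3) dx = -36/π.
Sum: 12/π + -162/π + 648/π^3 − 36/π = -186/π + 648/π^3.
So RHS = -∫_0^3 v(x) φ(x) dx = -648/π^3 + 186/π.
LHS = RHS, so the identity holds for this test φ.
Moreover u is smooth here and v(x) = u'(x) = -6*x**2 - 4*x + 2 pointwise, so the identity holds for every test function. Hence v is the weak derivative of u.
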